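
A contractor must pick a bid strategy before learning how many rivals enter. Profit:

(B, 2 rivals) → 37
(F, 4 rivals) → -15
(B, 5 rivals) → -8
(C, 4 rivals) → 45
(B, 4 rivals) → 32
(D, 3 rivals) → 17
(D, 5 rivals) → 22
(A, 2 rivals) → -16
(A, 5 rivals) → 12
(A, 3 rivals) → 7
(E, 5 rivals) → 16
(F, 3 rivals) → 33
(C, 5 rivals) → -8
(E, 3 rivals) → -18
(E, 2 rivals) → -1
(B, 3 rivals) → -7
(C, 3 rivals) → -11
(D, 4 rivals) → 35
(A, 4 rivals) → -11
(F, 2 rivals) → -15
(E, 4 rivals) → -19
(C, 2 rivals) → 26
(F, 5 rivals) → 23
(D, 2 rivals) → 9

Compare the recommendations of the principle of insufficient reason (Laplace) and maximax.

laplace → D; maximax → C (disagree)

Row averages: A=-2, B=13.5, C=13, D=20.75, E=-5.5, F=6.5
Highest average = 20.75 → D.
Row maxima: A=12, B=37, C=45, D=35, E=16, F=33
Best best-case = 45 → C.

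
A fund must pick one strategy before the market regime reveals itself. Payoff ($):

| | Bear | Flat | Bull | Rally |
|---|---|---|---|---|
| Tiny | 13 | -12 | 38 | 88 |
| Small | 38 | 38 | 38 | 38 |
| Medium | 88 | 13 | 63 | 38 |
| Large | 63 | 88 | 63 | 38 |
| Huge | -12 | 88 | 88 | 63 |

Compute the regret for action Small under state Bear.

Best payoff under Bear is 88.
Regret = 88 − 38 = 50.

50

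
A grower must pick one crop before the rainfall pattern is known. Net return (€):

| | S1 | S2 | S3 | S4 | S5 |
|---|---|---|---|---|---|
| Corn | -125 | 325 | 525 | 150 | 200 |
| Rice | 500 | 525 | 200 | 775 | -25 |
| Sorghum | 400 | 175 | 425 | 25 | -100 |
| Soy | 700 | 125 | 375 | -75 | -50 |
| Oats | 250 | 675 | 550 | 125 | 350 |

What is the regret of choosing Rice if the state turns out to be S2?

Best payoff under S2 is 675.
Regret = 675 − 525 = 150.

150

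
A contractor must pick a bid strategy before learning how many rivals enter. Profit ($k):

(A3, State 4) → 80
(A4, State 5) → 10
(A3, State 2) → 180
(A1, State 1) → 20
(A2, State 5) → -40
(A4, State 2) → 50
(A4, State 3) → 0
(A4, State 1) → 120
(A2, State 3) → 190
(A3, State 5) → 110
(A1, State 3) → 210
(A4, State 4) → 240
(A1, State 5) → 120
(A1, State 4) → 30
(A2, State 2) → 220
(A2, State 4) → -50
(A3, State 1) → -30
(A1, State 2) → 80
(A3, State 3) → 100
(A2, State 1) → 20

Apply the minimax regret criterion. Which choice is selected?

A3

Column bests: State 1=120, State 2=220, State 3=210, State 4=240, State 5=120.
A1 regrets: 100, 140, 0, 210, 0 → max 210
A2 regrets: 100, 0, 20, 290, 160 → max 290
A3 regrets: 150, 40, 110, 160, 10 → max 160
A4 regrets: 0, 170, 210, 0, 110 → max 210
Smallest max regret = 160 → A3.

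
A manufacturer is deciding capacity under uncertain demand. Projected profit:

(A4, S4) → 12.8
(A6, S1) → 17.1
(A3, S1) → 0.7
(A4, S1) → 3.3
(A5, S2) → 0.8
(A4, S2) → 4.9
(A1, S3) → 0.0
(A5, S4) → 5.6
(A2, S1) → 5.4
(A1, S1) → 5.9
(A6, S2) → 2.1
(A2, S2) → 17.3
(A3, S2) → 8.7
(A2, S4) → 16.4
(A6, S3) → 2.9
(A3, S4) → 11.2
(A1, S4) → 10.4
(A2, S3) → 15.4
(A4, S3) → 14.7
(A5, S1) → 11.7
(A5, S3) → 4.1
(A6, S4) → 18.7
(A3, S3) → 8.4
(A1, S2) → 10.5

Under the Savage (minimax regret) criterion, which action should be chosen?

A2

Column bests: S1=17.1, S2=17.3, S3=15.4, S4=18.7.
A1 regrets: 11.2, 6.8, 15.4, 8.3 → max 15.4
A2 regrets: 11.7, 0.0, 0.0, 2.3 → max 11.7
A3 regrets: 16.4, 8.6, 7.0, 7.5 → max 16.4
A4 regrets: 13.8, 12.4, 0.7, 5.9 → max 13.8
A5 regrets: 5.4, 16.5, 11.3, 13.1 → max 16.5
A6 regrets: 0.0, 15.2, 12.5, 0.0 → max 15.2
Smallest max regret = 11.7 → A2.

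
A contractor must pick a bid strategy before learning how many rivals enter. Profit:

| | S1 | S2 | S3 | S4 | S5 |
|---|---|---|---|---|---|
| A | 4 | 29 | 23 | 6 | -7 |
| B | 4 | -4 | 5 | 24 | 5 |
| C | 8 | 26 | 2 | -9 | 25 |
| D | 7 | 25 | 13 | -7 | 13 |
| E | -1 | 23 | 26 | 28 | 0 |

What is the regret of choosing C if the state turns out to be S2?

Best payoff under S2 is 29.
Regret = 29 − 26 = 3.

3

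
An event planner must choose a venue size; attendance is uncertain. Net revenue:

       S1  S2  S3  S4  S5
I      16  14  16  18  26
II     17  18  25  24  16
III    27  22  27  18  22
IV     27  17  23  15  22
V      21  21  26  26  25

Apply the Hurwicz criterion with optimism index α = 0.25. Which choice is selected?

I: 0.25·26 + 0.75·14 = 17
II: 0.25·25 + 0.75·16 = 18.25
III: 0.25·27 + 0.75·18 = 20.25
IV: 0.25·27 + 0.75·15 = 18
V: 0.25·26 + 0.75·21 = 22.25
Highest Hurwicz score = 22.25 → V.

V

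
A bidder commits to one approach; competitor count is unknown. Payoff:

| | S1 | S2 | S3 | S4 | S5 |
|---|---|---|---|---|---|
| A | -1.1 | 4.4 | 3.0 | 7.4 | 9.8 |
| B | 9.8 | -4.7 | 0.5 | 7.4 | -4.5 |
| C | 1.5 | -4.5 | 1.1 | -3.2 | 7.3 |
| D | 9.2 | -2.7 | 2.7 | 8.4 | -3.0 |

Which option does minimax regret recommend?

A

Column bests: S1=9.8, S2=4.4, S3=3.0, S4=8.4, S5=9.8.
A regrets: 10.9, 0.0, 0.0, 1.0, 0.0 → max 10.9
B regrets: 0.0, 9.1, 2.5, 1.0, 14.3 → max 14.3
C regrets: 8.3, 8.9, 1.9, 11.6, 2.5 → max 11.6
D regrets: 0.6, 7.1, 0.3, 0.0, 12.8 → max 12.8
Smallest max regret = 10.9 → A.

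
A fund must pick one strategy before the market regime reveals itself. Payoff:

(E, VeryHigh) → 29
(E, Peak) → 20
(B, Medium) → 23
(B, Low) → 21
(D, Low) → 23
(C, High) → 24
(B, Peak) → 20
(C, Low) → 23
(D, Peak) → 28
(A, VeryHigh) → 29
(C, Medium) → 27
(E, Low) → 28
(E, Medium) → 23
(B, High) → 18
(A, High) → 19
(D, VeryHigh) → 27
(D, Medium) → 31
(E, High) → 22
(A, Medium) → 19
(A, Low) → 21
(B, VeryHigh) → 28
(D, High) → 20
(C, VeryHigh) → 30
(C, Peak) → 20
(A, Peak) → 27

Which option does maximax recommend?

D

Row maxima: A=29, B=28, C=30, D=31, E=29
Best best-case = 31 → D.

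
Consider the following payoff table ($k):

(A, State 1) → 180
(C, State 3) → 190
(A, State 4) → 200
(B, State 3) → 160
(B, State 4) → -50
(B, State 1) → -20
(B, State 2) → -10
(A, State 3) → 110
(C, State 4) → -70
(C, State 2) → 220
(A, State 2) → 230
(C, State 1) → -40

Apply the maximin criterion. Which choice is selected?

A

Row minima: A=110, B=-50, C=-70
Best worst-case = 110 → A.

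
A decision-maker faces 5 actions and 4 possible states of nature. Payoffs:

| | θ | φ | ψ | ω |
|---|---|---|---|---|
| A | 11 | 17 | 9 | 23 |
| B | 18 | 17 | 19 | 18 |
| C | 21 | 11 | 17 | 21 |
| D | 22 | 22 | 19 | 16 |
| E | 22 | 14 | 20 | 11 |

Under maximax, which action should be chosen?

A

Row maxima: A=23, B=19, C=21, D=22, E=22
Best best-case = 23 → A.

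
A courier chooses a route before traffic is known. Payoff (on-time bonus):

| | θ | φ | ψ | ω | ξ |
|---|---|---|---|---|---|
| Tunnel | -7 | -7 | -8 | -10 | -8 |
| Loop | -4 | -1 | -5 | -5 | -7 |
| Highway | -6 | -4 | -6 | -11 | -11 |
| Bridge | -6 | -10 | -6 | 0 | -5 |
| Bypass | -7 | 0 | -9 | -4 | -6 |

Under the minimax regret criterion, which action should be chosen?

Bypass

Column bests: θ=-4, φ=0, ψ=-5, ω=0, ξ=-5.
Tunnel regrets: 3, 7, 3, 10, 3 → max 10
Loop regrets: 0, 1, 0, 5, 2 → max 5
Highway regrets: 2, 4, 1, 11, 6 → max 11
Bridge regrets: 2, 10, 1, 0, 0 → max 10
Bypass regrets: 3, 0, 4, 4, 1 → max 4
Smallest max regret = 4 → Bypass.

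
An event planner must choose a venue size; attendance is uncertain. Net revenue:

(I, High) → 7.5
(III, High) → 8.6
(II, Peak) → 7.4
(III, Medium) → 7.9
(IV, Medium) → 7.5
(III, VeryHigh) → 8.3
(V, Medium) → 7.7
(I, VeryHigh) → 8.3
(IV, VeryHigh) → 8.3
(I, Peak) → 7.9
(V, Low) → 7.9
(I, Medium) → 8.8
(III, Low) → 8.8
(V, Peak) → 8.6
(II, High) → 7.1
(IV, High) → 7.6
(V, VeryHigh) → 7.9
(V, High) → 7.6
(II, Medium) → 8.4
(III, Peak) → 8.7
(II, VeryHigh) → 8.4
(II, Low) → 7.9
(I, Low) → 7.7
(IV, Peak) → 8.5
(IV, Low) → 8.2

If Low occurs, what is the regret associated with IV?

0.6

Best payoff under Low is 8.8.
Regret = 8.8 − 8.2 = 0.6.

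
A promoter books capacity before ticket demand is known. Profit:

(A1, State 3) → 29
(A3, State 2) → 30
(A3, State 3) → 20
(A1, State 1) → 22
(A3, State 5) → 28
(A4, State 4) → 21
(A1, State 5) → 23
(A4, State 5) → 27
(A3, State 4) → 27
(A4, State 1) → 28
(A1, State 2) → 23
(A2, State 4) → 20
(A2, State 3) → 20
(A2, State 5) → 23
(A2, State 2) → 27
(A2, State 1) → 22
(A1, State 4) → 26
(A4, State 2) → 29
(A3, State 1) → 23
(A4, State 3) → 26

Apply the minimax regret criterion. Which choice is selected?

Column bests: State 1=28, State 2=30, State 3=29, State 4=27, State 5=28.
A1 regrets: 6, 7, 0, 1, 5 → max 7
A2 regrets: 6, 3, 9, 7, 5 → max 9
A3 regrets: 5, 0, 9, 0, 0 → max 9
A4 regrets: 0, 1, 3, 6, 1 → max 6
Smallest max regret = 6 → A4.

A4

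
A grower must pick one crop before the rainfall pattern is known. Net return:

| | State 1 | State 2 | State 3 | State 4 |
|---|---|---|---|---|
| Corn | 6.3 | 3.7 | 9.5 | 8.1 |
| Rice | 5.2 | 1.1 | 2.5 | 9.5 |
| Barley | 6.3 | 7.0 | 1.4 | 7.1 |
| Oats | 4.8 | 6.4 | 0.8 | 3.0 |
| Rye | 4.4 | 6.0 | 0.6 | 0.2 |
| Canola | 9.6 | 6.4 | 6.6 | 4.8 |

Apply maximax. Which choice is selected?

Canola

Row maxima: Corn=9.5, Rice=9.5, Barley=7.1, Oats=6.4, Rye=6.0, Canola=9.6
Best best-case = 9.6 → Canola.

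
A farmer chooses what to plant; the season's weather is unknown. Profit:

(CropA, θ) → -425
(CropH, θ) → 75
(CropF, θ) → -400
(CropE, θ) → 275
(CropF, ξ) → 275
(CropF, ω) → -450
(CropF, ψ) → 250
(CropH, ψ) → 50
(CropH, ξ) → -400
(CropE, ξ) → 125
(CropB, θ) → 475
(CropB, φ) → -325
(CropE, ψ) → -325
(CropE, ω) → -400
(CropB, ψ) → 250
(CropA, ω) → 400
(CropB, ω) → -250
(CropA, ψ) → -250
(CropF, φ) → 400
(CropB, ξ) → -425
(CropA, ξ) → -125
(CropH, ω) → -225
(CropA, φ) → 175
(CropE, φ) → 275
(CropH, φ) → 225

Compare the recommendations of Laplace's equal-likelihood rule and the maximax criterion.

Row averages: CropB=-55, CropE=-10, CropA=-45, CropF=15, CropH=-55
Highest average = 15 → CropF.
Row maxima: CropB=475, CropE=275, CropA=400, CropF=400, CropH=225
Best best-case = 475 → CropB.

laplace → CropF; maximax → CropB (disagree)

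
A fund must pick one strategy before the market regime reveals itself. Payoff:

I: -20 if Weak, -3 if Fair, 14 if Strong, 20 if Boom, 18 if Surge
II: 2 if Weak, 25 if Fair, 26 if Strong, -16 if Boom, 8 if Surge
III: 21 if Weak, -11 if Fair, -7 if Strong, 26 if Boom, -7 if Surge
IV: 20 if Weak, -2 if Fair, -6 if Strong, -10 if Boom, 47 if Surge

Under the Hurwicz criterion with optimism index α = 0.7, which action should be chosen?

I: 0.7·20 + 0.3·(-20) = 8
II: 0.7·26 + 0.3·(-16) = 13.4
III: 0.7·26 + 0.3·(-11) = 14.9
IV: 0.7·47 + 0.3·(-10) = 29.9
Highest Hurwicz score = 29.9 → IV.

IV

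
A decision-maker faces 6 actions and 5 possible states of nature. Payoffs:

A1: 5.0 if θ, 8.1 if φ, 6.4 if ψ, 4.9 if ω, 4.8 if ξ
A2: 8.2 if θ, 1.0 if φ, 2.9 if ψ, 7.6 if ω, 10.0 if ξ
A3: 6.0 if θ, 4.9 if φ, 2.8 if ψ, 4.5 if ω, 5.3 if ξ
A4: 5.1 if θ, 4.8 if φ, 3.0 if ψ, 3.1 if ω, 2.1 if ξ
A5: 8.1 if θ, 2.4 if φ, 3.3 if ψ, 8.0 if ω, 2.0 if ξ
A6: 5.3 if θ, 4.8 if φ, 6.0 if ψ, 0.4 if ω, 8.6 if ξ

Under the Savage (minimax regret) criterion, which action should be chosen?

Column bests: θ=8.2, φ=8.1, ψ=6.4, ω=8.0, ξ=10.0.
A1 regrets: 3.2, 0.0, 0.0, 3.1, 5.2 → max 5.2
A2 regrets: 0.0, 7.1, 3.5, 0.4, 0.0 → max 7.1
A3 regrets: 2.2, 3.2, 3.6, 3.5, 4.7 → max 4.7
A4 regrets: 3.1, 3.3, 3.4, 4.9, 7.9 → max 7.9
A5 regrets: 0.1, 5.7, 3.1, 0.0, 8.0 → max 8.0
A6 regrets: 2.9, 3.3, 0.4, 7.6, 1.4 → max 7.6
Smallest max regret = 4.7 → A3.

A3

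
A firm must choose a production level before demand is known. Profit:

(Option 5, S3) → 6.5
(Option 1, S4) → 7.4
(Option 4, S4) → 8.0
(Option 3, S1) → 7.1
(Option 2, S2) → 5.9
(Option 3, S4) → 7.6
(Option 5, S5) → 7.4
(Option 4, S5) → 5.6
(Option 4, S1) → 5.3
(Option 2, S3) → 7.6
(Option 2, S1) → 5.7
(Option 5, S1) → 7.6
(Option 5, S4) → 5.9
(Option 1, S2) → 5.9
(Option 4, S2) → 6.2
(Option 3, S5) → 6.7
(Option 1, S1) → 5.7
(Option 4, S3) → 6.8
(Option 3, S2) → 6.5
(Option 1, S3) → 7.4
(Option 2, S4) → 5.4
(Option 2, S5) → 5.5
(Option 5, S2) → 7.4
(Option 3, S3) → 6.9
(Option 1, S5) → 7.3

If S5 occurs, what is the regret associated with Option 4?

Best payoff under S5 is 7.4.
Regret = 7.4 − 5.6 = 1.8.

1.8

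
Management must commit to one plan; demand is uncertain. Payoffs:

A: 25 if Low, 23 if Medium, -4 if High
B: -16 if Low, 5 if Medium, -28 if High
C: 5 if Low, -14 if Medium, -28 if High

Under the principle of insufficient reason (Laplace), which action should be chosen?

Row averages: A=44/3, B=-13, C=-37/3
Highest average = 44/3 → A.

A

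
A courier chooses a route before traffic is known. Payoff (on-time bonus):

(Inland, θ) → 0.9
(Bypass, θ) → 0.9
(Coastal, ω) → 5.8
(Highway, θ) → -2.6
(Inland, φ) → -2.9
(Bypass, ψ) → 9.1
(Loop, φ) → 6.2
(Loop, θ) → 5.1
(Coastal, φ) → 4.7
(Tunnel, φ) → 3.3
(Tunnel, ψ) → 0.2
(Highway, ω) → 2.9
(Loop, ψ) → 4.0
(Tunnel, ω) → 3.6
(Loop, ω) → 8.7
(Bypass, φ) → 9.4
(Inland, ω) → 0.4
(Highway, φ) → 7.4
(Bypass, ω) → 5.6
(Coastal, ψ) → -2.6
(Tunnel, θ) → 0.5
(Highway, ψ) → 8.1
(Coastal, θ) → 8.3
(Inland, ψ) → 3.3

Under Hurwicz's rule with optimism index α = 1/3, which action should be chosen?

Loop: 1/3·8.7 + 2/3·4.0 = 167/30
Bypass: 1/3·9.4 + 2/3·0.9 = 56/15
Tunnel: 1/3·3.6 + 2/3·0.2 = 4/3
Inland: 1/3·3.3 + 2/3·(-2.9) = -5/6
Highway: 1/3·8.1 + 2/3·(-2.6) = 29/30
Coastal: 1/3·8.3 + 2/3·(-2.6) = 31/30
Highest Hurwicz score = 167/30 → Loop.

Loop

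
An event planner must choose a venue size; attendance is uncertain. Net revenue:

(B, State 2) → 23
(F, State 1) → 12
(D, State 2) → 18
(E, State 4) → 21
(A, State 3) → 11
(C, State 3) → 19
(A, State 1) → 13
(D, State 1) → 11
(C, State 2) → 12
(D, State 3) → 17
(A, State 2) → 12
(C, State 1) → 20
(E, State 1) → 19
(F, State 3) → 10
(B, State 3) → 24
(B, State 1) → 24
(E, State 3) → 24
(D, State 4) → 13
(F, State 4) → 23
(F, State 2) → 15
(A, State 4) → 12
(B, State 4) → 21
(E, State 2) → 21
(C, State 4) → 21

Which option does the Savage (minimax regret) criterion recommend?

Column bests: State 1=24, State 2=23, State 3=24, State 4=23.
A regrets: 11, 11, 13, 11 → max 13
B regrets: 0, 0, 0, 2 → max 2
C regrets: 4, 11, 5, 2 → max 11
D regrets: 13, 5, 7, 10 → max 13
E regrets: 5, 2, 0, 2 → max 5
F regrets: 12, 8, 14, 0 → max 14
Smallest max regret = 2 → B.

B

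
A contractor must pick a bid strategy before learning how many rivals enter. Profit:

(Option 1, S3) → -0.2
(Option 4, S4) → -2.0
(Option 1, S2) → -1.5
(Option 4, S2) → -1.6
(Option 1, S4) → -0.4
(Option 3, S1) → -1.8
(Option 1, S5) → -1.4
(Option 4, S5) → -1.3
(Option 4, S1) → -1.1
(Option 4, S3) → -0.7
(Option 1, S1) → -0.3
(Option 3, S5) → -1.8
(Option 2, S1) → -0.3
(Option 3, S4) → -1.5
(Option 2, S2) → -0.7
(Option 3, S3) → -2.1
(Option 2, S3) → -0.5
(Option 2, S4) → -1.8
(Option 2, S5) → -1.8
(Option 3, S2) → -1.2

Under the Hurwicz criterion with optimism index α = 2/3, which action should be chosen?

Option 1: 2/3·(-0.2) + 1/3·(-1.5) = -19/30
Option 2: 2/3·(-0.3) + 1/3·(-1.8) = -0.8
Option 3: 2/3·(-1.2) + 1/3·(-2.1) = -1.5
Option 4: 2/3·(-0.7) + 1/3·(-2.0) = -17/15
Highest Hurwicz score = -19/30 → Option 1.

Option 1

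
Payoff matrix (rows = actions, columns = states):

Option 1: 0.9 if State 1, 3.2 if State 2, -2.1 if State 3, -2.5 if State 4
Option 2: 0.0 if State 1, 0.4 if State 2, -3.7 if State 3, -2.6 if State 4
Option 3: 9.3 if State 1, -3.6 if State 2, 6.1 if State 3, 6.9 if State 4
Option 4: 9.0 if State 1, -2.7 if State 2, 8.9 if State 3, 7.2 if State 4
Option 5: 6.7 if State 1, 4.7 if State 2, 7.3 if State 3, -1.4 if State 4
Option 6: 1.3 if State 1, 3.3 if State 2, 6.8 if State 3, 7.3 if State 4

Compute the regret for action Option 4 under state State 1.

Best payoff under State 1 is 9.3.
Regret = 9.3 − 9.0 = 0.3.

0.3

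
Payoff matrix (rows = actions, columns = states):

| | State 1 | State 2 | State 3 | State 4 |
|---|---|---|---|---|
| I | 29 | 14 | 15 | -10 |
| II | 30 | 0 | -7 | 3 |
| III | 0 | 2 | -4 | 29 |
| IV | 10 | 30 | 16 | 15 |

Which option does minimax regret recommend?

IV

Column bests: State 1=30, State 2=30, State 3=16, State 4=29.
I regrets: 1, 16, 1, 39 → max 39
II regrets: 0, 30, 23, 26 → max 30
III regrets: 30, 28, 20, 0 → max 30
IV regrets: 20, 0, 0, 14 → max 20
Smallest max regret = 20 → IV.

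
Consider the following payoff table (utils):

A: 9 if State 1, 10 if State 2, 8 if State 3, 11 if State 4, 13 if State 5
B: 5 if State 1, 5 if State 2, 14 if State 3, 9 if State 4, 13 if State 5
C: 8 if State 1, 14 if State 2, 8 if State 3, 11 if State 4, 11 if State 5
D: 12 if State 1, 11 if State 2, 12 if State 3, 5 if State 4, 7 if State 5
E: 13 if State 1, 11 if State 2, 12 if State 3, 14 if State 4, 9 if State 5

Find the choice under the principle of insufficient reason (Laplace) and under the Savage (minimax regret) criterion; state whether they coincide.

laplace → E; minimax regret → E (agree)

Row averages: A=10.2, B=9.2, C=10.4, D=9.4, E=11.8
Highest average = 11.8 → E.
Column bests: State 1=13, State 2=14, State 3=14, State 4=14, State 5=13.
A regrets: 4, 4, 6, 3, 0 → max 6
B regrets: 8, 9, 0, 5, 0 → max 9
C regrets: 5, 0, 6, 3, 2 → max 6
D regrets: 1, 3, 2, 9, 6 → max 9
E regrets: 0, 3, 2, 0, 4 → max 4
Smallest max regret = 4 → E.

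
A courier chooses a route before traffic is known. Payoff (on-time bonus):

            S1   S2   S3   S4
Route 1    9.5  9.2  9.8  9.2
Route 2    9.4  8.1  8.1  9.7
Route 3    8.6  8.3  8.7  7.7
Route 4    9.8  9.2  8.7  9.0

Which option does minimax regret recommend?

Column bests: S1=9.8, S2=9.2, S3=9.8, S4=9.7.
Route 1 regrets: 0.3, 0.0, 0.0, 0.5 → max 0.5
Route 2 regrets: 0.4, 1.1, 1.7, 0.0 → max 1.7
Route 3 regrets: 1.2, 0.9, 1.1, 2.0 → max 2.0
Route 4 regrets: 0.0, 0.0, 1.1, 0.7 → max 1.1
Smallest max regret = 0.5 → Route 1.

Route 1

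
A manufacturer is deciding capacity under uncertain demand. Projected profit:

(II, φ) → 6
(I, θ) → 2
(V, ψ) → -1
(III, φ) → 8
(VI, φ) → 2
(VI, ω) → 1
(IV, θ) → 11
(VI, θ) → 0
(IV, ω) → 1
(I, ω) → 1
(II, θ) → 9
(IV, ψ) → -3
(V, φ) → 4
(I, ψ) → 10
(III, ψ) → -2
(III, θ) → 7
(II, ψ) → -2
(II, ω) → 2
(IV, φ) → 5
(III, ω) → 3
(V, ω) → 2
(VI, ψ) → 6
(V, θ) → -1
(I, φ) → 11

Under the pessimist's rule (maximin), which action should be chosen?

Row minima: I=1, II=-2, III=-2, IV=-3, V=-1, VI=0
Best worst-case = 1 → I.

I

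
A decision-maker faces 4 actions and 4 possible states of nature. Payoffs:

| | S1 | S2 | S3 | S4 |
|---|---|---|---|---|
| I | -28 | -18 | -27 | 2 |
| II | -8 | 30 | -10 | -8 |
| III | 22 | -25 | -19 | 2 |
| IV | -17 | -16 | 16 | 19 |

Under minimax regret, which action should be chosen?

Column bests: S1=22, S2=30, S3=16, S4=19.
I regrets: 50, 48, 43, 17 → max 50
II regrets: 30, 0, 26, 27 → max 30
III regrets: 0, 55, 35, 17 → max 55
IV regrets: 39, 46, 0, 0 → max 46
Smallest max regret = 30 → II.

II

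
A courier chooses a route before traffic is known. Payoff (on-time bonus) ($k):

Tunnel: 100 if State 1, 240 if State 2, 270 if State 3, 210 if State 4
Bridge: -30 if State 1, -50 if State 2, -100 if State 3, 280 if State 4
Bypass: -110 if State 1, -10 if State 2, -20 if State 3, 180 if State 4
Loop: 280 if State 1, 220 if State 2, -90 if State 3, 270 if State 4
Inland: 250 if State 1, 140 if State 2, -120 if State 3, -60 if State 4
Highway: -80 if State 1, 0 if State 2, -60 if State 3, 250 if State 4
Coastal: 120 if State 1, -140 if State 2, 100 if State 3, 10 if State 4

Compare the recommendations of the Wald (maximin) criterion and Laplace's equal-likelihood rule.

Row minima: Tunnel=100, Bridge=-100, Bypass=-110, Loop=-90, Inland=-120, Highway=-80, Coastal=-140
Best worst-case = 100 → Tunnel.
Row averages: Tunnel=205, Bridge=25, Bypass=10, Loop=170, Inland=52.5, Highway=27.5, Coastal=22.5
Highest average = 205 → Tunnel.

maximin → Tunnel; laplace → Tunnel (agree)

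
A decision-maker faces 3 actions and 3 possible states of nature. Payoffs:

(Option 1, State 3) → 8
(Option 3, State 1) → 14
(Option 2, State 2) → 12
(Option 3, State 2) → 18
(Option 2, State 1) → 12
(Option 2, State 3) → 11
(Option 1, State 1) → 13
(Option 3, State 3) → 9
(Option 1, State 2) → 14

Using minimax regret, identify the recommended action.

Option 3

Column bests: State 1=14, State 2=18, State 3=11.
Option 1 regrets: 1, 4, 3 → max 4
Option 2 regrets: 2, 6, 0 → max 6
Option 3 regrets: 0, 0, 2 → max 2
Smallest max regret = 2 → Option 3.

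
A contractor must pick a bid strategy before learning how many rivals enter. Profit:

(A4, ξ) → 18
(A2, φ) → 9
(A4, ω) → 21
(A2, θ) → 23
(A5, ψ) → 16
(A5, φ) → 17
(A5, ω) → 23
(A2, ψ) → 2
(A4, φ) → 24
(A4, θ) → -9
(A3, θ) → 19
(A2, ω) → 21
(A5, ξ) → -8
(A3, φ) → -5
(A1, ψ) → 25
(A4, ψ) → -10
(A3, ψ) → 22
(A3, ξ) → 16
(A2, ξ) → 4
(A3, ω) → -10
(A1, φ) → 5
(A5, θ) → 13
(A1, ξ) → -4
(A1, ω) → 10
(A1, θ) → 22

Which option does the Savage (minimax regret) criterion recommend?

A1

Column bests: θ=23, φ=24, ψ=25, ω=23, ξ=18.
A1 regrets: 1, 19, 0, 13, 22 → max 22
A2 regrets: 0, 15, 23, 2, 14 → max 23
A3 regrets: 4, 29, 3, 33, 2 → max 33
A4 regrets: 32, 0, 35, 2, 0 → max 35
A5 regrets: 10, 7, 9, 0, 26 → max 26
Smallest max regret = 22 → A1.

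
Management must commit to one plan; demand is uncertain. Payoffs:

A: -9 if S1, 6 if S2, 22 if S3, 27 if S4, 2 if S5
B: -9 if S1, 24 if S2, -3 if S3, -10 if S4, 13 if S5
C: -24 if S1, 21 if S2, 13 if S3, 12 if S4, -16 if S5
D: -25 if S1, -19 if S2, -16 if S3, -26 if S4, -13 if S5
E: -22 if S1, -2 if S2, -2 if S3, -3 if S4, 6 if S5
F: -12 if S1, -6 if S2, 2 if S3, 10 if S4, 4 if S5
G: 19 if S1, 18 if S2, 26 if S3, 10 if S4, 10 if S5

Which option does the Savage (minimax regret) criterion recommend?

Column bests: S1=19, S2=24, S3=26, S4=27, S5=13.
A regrets: 28, 18, 4, 0, 11 → max 28
B regrets: 28, 0, 29, 37, 0 → max 37
C regrets: 43, 3, 13, 15, 29 → max 43
D regrets: 44, 43, 42, 53, 26 → max 53
E regrets: 41, 26, 28, 30, 7 → max 41
F regrets: 31, 30, 24, 17, 9 → max 31
G regrets: 0, 6, 0, 17, 3 → max 17
Smallest max regret = 17 → G.

G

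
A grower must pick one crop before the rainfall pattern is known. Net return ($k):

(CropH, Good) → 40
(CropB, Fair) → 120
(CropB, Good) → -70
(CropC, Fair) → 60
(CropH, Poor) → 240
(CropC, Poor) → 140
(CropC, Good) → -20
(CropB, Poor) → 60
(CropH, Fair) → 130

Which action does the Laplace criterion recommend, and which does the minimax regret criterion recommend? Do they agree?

laplace → CropH; minimax regret → CropH (agree)

Row averages: CropB=110/3, CropC=60, CropH=410/3
Highest average = 410/3 → CropH.
Column bests: Poor=240, Fair=130, Good=40.
CropB regrets: 180, 10, 110 → max 180
CropC regrets: 100, 70, 60 → max 100
CropH regrets: 0, 0, 0 → max 0
Smallest max regret = 0 → CropH.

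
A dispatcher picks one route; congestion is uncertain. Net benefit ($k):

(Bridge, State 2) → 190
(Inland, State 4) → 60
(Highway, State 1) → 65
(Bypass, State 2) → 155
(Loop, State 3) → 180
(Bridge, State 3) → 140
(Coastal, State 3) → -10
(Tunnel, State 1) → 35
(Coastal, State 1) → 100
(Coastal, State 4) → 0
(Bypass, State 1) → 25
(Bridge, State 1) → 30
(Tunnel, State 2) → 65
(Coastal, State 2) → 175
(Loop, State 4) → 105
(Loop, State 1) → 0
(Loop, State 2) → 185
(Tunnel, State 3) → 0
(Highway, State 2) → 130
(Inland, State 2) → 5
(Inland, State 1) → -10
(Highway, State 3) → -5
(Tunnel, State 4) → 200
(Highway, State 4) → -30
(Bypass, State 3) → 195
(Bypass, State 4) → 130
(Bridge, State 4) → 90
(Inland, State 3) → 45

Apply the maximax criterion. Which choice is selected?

Row maxima: Inland=60, Bridge=190, Loop=185, Highway=130, Tunnel=200, Coastal=175, Bypass=195
Best best-case = 200 → Tunnel.

Tunnel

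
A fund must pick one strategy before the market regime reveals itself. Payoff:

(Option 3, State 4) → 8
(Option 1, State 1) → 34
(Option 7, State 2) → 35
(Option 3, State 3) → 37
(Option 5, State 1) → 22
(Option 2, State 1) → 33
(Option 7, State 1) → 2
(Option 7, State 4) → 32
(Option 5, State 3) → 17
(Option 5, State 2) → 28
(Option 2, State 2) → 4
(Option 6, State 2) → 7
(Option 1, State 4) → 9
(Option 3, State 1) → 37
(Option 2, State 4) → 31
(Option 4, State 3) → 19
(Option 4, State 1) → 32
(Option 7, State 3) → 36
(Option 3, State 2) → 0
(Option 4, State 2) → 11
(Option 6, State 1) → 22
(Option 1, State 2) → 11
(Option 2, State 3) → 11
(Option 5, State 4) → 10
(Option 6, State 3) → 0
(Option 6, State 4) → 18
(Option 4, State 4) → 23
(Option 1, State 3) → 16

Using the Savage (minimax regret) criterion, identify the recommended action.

Column bests: State 1=37, State 2=35, State 3=37, State 4=32.
Option 1 regrets: 3, 24, 21, 23 → max 24
Option 2 regrets: 4, 31, 26, 1 → max 31
Option 3 regrets: 0, 35, 0, 24 → max 35
Option 4 regrets: 5, 24, 18, 9 → max 24
Option 5 regrets: 15, 7, 20, 22 → max 22
Option 6 regrets: 15, 28, 37, 14 → max 37
Option 7 regrets: 35, 0, 1, 0 → max 35
Smallest max regret = 22 → Option 5.

Option 5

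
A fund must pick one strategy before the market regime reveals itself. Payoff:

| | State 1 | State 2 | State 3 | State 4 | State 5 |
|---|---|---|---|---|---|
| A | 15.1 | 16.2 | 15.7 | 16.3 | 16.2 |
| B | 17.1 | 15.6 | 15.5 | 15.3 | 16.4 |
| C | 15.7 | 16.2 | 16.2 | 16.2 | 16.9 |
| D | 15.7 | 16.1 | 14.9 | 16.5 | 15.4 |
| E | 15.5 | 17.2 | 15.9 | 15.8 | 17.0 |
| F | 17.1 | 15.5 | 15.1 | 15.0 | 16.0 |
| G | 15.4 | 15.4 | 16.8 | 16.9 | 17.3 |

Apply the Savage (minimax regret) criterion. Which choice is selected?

Column bests: State 1=17.1, State 2=17.2, State 3=16.8, State 4=16.9, State 5=17.3.
A regrets: 2.0, 1.0, 1.1, 0.6, 1.1 → max 2.0
B regrets: 0.0, 1.6, 1.3, 1.6, 0.9 → max 1.6
C regrets: 1.4, 1.0, 0.6, 0.7, 0.4 → max 1.4
D regrets: 1.4, 1.1, 1.9, 0.4, 1.9 → max 1.9
E regrets: 1.6, 0.0, 0.9, 1.1, 0.3 → max 1.6
F regrets: 0.0, 1.7, 1.7, 1.9, 1.3 → max 1.9
G regrets: 1.7, 1.8, 0.0, 0.0, 0.0 → max 1.8
Smallest max regret = 1.4 → C.

C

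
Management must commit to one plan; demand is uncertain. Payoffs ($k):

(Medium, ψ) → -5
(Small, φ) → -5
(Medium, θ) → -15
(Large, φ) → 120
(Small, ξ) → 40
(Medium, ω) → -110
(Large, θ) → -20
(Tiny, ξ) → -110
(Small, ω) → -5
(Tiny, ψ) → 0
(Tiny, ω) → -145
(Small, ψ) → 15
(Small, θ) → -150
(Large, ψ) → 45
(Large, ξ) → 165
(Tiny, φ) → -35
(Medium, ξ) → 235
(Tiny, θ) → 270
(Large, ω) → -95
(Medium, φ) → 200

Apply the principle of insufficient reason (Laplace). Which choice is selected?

Row averages: Tiny=-4, Small=-21, Medium=61, Large=43
Highest average = 61 → Medium.

Medium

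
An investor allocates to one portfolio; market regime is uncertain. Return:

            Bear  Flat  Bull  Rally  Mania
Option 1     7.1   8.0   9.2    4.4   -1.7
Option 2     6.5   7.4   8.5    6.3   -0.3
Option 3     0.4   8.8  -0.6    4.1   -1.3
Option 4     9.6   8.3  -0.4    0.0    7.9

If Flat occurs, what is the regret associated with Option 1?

Best payoff under Flat is 8.8.
Regret = 8.8 − 8.0 = 0.8.

0.8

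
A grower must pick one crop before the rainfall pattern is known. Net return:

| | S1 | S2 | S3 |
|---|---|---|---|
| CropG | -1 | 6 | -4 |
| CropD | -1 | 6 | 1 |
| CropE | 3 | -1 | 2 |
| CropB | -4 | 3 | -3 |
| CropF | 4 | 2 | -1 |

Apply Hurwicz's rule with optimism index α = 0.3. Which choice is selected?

CropG: 0.3·6 + 0.7·(-4) = -1
CropD: 0.3·6 + 0.7·(-1) = 1.1
CropE: 0.3·3 + 0.7·(-1) = 0.2
CropB: 0.3·3 + 0.7·(-4) = -1.9
CropF: 0.3·4 + 0.7·(-1) = 0.5
Highest Hurwicz score = 1.1 → CropD.

CropD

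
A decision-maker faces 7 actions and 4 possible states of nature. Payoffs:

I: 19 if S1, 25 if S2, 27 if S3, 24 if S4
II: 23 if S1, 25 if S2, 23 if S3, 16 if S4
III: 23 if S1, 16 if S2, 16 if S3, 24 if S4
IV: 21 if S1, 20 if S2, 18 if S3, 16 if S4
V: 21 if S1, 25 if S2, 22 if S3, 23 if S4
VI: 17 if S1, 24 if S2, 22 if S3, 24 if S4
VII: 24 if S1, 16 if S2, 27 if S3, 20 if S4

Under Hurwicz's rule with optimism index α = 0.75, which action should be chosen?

I: 0.75·27 + 0.25·19 = 25
II: 0.75·25 + 0.25·16 = 22.75
III: 0.75·24 + 0.25·16 = 22
IV: 0.75·21 + 0.25·16 = 19.75
V: 0.75·25 + 0.25·21 = 24
VI: 0.75·24 + 0.25·17 = 22.25
VII: 0.75·27 + 0.25·16 = 24.25
Highest Hurwicz score = 25 → I.

I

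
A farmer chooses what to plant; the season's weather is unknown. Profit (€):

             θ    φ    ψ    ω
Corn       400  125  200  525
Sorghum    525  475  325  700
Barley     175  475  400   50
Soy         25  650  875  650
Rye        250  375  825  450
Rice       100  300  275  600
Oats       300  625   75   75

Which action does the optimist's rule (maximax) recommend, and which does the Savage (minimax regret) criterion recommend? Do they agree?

Row maxima: Corn=525, Sorghum=700, Barley=475, Soy=875, Rye=825, Rice=600, Oats=625
Best best-case = 875 → Soy.
Column bests: θ=525, φ=650, ψ=875, ω=700.
Corn regrets: 125, 525, 675, 175 → max 675
Sorghum regrets: 0, 175, 550, 0 → max 550
Barley regrets: 350, 175, 475, 650 → max 650
Soy regrets: 500, 0, 0, 50 → max 500
Rye regrets: 275, 275, 50, 250 → max 275
Rice regrets: 425, 350, 600, 100 → max 600
Oats regrets: 225, 25, 800, 625 → max 800
Smallest max regret = 275 → Rye.

maximax → Soy; minimax regret → Rye (disagree)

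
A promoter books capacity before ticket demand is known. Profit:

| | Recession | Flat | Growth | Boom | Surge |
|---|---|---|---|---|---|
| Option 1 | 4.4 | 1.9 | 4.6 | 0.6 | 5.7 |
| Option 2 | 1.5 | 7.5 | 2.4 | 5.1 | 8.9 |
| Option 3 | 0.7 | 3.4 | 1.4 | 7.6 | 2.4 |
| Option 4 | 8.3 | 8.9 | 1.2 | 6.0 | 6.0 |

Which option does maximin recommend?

Option 2

Row minima: Option 1=0.6, Option 2=1.5, Option 3=0.7, Option 4=1.2
Best worst-case = 1.5 → Option 2.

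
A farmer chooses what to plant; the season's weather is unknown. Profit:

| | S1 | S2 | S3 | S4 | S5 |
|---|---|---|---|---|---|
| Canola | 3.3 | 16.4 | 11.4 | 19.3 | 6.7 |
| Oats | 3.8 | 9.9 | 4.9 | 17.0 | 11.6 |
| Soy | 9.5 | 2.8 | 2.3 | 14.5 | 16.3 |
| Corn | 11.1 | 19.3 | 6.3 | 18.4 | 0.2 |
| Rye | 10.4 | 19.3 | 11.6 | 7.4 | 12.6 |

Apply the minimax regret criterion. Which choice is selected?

Column bests: S1=11.1, S2=19.3, S3=11.6, S4=19.3, S5=16.3.
Canola regrets: 7.8, 2.9, 0.2, 0.0, 9.6 → max 9.6
Oats regrets: 7.3, 9.4, 6.7, 2.3, 4.7 → max 9.4
Soy regrets: 1.6, 16.5, 9.3, 4.8, 0.0 → max 16.5
Corn regrets: 0.0, 0.0, 5.3, 0.9, 16.1 → max 16.1
Rye regrets: 0.7, 0.0, 0.0, 11.9, 3.7 → max 11.9
Smallest max regret = 9.4 → Oats.

Oats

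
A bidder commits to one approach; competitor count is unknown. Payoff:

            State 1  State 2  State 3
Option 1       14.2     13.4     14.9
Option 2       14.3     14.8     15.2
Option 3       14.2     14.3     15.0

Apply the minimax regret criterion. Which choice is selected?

Option 2

Column bests: State 1=14.3, State 2=14.8, State 3=15.2.
Option 1 regrets: 0.1, 1.4, 0.3 → max 1.4
Option 2 regrets: 0.0, 0.0, 0.0 → max 0.0
Option 3 regrets: 0.1, 0.5, 0.2 → max 0.5
Smallest max regret = 0.0 → Option 2.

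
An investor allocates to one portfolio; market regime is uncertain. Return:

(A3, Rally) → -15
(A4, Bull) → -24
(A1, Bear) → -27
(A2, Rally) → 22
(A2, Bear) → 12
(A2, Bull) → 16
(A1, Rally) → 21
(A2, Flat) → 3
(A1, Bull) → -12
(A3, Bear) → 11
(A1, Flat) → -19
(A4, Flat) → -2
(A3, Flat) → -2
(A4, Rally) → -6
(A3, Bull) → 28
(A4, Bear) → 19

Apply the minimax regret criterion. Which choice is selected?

A2

Column bests: Bear=19, Flat=3, Bull=28, Rally=22.
A1 regrets: 46, 22, 40, 1 → max 46
A2 regrets: 7, 0, 12, 0 → max 12
A3 regrets: 8, 5, 0, 37 → max 37
A4 regrets: 0, 5, 52, 28 → max 52
Smallest max regret = 12 → A2.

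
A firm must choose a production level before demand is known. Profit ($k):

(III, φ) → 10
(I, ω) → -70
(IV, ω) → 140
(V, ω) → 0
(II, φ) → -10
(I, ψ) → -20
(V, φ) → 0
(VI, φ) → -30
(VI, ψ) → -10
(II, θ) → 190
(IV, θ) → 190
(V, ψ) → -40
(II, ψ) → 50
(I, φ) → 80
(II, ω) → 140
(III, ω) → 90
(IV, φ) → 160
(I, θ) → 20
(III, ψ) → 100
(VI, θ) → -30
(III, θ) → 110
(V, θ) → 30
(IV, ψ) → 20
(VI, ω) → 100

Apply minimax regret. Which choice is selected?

Column bests: θ=190, φ=160, ψ=100, ω=140.
I regrets: 170, 80, 120, 210 → max 210
II regrets: 0, 170, 50, 0 → max 170
III regrets: 80, 150, 0, 50 → max 150
IV regrets: 0, 0, 80, 0 → max 80
V regrets: 160, 160, 140, 140 → max 160
VI regrets: 220, 190, 110, 40 → max 220
Smallest max regret = 80 → IV.

IV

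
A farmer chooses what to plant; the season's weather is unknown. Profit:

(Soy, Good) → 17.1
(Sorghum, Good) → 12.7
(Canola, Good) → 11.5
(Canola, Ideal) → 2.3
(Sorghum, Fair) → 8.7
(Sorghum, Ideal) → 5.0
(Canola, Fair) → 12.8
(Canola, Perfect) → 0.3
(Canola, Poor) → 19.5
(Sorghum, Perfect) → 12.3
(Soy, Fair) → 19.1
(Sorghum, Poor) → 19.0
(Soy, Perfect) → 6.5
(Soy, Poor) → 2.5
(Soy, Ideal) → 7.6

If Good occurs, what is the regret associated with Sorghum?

Best payoff under Good is 17.1.
Regret = 17.1 − 12.7 = 4.4.

4.4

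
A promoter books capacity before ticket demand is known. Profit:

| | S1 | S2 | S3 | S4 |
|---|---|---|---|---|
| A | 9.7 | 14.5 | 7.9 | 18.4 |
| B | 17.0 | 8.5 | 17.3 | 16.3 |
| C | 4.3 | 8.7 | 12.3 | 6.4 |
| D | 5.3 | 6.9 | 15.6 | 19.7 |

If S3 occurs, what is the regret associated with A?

9.4

Best payoff under S3 is 17.3.
Regret = 17.3 − 7.9 = 9.4.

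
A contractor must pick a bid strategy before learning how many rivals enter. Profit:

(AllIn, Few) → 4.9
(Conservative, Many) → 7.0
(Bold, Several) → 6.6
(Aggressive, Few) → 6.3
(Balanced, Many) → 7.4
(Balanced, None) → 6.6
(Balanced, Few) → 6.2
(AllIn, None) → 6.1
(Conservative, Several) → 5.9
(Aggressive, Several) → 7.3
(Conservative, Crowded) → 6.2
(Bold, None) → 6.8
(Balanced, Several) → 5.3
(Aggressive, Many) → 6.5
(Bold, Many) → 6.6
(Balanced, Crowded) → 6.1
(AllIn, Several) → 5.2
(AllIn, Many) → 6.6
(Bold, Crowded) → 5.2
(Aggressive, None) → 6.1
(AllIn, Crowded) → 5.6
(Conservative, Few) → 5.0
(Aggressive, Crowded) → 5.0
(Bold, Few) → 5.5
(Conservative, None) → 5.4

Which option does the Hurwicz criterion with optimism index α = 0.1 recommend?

Balanced

Conservative: 0.1·7.0 + 0.9·5.0 = 5.2
Balanced: 0.1·7.4 + 0.9·5.3 = 5.51
Aggressive: 0.1·7.3 + 0.9·5.0 = 5.23
Bold: 0.1·6.8 + 0.9·5.2 = 5.36
AllIn: 0.1·6.6 + 0.9·4.9 = 5.07
Highest Hurwicz score = 5.51 → Balanced.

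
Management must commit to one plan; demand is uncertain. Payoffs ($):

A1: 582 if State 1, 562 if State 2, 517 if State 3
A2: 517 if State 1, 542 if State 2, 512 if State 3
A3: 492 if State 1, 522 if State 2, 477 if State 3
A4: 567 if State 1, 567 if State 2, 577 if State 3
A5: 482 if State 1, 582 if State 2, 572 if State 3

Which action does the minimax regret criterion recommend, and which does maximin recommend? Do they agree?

Column bests: State 1=582, State 2=582, State 3=577.
A1 regrets: 0, 20, 60 → max 60
A2 regrets: 65, 40, 65 → max 65
A3 regrets: 90, 60, 100 → max 100
A4 regrets: 15, 15, 0 → max 15
A5 regrets: 100, 0, 5 → max 100
Smallest max regret = 15 → A4.
Row minima: A1=517, A2=512, A3=477, A4=567, A5=482
Best worst-case = 567 → A4.

minimax regret → A4; maximin → A4 (agree)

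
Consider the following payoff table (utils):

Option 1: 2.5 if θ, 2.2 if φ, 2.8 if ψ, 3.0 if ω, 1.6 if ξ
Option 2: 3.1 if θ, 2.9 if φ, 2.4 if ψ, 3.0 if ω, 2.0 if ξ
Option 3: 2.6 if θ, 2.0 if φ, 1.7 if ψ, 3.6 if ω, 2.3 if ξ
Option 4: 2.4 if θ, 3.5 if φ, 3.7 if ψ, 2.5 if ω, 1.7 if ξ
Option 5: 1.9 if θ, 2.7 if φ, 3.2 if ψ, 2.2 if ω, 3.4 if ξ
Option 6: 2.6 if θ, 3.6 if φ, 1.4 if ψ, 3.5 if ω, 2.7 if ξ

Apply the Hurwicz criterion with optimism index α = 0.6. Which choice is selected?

Option 1: 0.6·3.0 + 0.4·1.6 = 2.44
Option 2: 0.6·3.1 + 0.4·2.0 = 2.66
Option 3: 0.6·3.6 + 0.4·1.7 = 2.84
Option 4: 0.6·3.7 + 0.4·1.7 = 2.9
Option 5: 0.6·3.4 + 0.4·1.9 = 2.8
Option 6: 0.6·3.6 + 0.4·1.4 = 2.72
Highest Hurwicz score = 2.9 → Option 4.

Option 4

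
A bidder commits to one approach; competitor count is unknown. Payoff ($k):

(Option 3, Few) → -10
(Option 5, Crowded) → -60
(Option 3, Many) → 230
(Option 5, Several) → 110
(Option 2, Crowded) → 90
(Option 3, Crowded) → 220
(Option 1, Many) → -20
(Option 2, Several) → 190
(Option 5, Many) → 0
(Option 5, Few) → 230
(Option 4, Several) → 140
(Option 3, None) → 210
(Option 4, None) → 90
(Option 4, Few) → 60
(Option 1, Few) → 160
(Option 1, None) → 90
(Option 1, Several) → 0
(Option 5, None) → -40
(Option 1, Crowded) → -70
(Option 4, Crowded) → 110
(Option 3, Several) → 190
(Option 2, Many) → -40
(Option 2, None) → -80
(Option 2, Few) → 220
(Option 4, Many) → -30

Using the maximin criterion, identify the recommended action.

Row minima: Option 1=-70, Option 2=-80, Option 3=-10, Option 4=-30, Option 5=-60
Best worst-case = -10 → Option 3.

Option 3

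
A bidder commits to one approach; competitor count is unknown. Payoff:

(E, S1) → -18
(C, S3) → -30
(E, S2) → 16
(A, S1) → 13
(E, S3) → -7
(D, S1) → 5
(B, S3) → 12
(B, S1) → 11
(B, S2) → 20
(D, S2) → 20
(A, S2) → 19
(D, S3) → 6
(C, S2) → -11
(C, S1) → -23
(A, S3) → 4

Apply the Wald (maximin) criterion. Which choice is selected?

Row minima: A=4, B=11, C=-30, D=5, E=-18
Best worst-case = 11 → B.

B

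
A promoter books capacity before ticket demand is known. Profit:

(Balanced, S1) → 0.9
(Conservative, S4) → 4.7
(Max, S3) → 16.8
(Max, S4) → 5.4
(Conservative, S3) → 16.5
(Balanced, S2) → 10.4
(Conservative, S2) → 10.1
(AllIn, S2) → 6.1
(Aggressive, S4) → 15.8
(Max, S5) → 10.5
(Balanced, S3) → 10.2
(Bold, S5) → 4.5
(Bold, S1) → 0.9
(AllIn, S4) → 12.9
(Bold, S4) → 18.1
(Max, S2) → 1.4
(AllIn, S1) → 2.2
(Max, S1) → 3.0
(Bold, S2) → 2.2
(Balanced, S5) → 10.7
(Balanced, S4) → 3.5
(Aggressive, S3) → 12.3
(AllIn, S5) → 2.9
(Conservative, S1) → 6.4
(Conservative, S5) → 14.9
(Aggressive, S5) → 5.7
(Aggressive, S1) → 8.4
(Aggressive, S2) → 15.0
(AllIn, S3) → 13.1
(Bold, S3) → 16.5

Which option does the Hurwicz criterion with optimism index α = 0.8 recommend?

Bold

Conservative: 0.8·16.5 + 0.2·4.7 = 14.14
Balanced: 0.8·10.7 + 0.2·0.9 = 8.74
Aggressive: 0.8·15.8 + 0.2·5.7 = 13.78
Bold: 0.8·18.1 + 0.2·0.9 = 14.66
AllIn: 0.8·13.1 + 0.2·2.2 = 10.92
Max: 0.8·16.8 + 0.2·1.4 = 13.72
Highest Hurwicz score = 14.66 → Bold.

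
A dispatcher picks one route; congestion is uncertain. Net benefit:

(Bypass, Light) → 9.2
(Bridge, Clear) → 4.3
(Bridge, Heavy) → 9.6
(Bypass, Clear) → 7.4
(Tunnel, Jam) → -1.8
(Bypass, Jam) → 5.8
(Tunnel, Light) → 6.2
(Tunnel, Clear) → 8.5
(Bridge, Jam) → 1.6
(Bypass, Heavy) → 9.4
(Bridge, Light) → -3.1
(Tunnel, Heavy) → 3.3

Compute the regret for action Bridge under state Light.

Best payoff under Light is 9.2.
Regret = 9.2 − (-3.1) = 12.3.

12.3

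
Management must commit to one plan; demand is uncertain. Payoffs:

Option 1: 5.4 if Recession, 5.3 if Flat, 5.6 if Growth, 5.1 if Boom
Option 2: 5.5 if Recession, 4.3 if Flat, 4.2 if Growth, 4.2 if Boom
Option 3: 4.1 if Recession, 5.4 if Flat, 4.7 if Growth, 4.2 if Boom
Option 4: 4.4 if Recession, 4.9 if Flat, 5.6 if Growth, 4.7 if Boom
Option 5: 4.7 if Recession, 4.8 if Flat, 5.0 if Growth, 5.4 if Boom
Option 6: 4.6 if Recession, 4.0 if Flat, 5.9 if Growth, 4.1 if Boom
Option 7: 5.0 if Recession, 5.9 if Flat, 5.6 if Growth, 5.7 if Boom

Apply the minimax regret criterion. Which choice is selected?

Column bests: Recession=5.5, Flat=5.9, Growth=5.9, Boom=5.7.
Option 1 regrets: 0.1, 0.6, 0.3, 0.6 → max 0.6
Option 2 regrets: 0.0, 1.6, 1.7, 1.5 → max 1.7
Option 3 regrets: 1.4, 0.5, 1.2, 1.5 → max 1.5
Option 4 regrets: 1.1, 1.0, 0.3, 1.0 → max 1.1
Option 5 regrets: 0.8, 1.1, 0.9, 0.3 → max 1.1
Option 6 regrets: 0.9, 1.9, 0.0, 1.6 → max 1.9
Option 7 regrets: 0.5, 0.0, 0.3, 0.0 → max 0.5
Smallest max regret = 0.5 → Option 7.

Option 7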